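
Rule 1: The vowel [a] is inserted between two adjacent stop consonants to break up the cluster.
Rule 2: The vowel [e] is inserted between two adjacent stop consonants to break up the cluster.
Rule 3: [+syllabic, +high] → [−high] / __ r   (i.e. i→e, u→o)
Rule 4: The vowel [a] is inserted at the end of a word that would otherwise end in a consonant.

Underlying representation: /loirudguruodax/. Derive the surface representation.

Rule 1 (stop-cluster a-epenthesis): /d/ and /g/ form a stop–stop cluster, so [a] is inserted between them. /loirudguruodax/ → loirudaguruodax.
Rule 2 (stop-cluster e-epenthesis): no segment meets the environment; /loirudaguruodax/ is unchanged.
Rule 3 (pre-rhotic lowering): /i/ is a high vowel immediately before /r/, so it lowers to [e]. /u/ is a high vowel immediately before /r/, so it lowers to [o]. /loirudaguruodax/ → loerudagoruodax.
Rule 4 (final a-epenthesis): the form ends in the consonant /x/, so [a] is inserted word-finally. /loerudagoruodax/ → loerudagoruodaxa.

loerudagoruodaxa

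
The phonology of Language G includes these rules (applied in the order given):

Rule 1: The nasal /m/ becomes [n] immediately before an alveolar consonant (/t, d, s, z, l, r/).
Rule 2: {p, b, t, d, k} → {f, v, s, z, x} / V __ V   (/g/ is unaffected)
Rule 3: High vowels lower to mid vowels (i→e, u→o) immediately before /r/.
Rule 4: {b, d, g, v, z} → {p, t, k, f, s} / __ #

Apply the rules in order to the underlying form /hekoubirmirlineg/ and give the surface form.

hexouvermerlinek

Rule 1 (nasal place assimilation): no segment meets the environment; /hekoubirmirlineg/ is unchanged.
Rule 2 (intervocalic spirantization): /k/ is a stop between vowels /e/ and /o/, so it spirantizes to the fricative [x]. /b/ is a stop between vowels /u/ and /i/, so it spirantizes to the fricative [v]. /hekoubirmirlineg/ → hexouvirmirlineg.
Rule 3 (pre-rhotic lowering): /i/ is a high vowel immediately before /r/, so it lowers to [e]. /i/ is a high vowel immediately before /r/, so it lowers to [e]. /hexouvirmirlineg/ → hexouvermerlineg.
Rule 4 (final devoicing): /g/ is a voiced obstruent in word-final position, so it devoices to [k]. /hexouvermerlineg/ → hexouvermerlinek.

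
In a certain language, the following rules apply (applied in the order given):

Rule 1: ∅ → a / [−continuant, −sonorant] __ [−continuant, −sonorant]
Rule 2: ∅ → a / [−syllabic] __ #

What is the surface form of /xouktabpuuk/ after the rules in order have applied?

Rule 1 (stop-cluster a-epenthesis): /k/ and /t/ form a stop–stop cluster, so [a] is inserted between them. /b/ and /p/ form a stop–stop cluster, so [a] is inserted between them. /xouktabpuuk/ → xoukatabapuuk.
Rule 2 (final a-epenthesis): the form ends in the consonant /k/, so [a] is inserted word-finally. /xoukatabapuuk/ → xoukatabapuuka.

xoukatabapuuka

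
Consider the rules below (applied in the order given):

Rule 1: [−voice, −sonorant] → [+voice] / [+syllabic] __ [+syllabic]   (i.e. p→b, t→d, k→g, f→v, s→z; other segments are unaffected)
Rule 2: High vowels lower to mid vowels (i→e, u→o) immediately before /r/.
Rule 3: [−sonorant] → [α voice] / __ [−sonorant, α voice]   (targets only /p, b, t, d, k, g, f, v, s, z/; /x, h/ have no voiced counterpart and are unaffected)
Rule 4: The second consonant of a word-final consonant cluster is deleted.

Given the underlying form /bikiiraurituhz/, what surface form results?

Rule 1 (intervocalic voicing): /k/ is a voiceless obstruent between vowels /i/ and /i/, so it voices to [g]. /t/ is a voiceless obstruent between vowels /i/ and /u/, so it voices to [d]. /bikiiraurituhz/ → bigiirauriduhz.
Rule 2 (pre-rhotic lowering): /i/ is a high vowel immediately before /r/, so it lowers to [e]. /u/ is a high vowel immediately before /r/, so it lowers to [o]. /bigiirauriduhz/ → bigieraoriduhz.
Rule 3 (regressive voicing assimilation): no segment meets the environment; /bigieraoriduhz/ is unchanged.
Rule 4 (final cluster simplification): /z/ is the second consonant of a word-final cluster /hz/, so it deletes. /bigieraoriduhz/ → bigieraoriduh.

bigieraoriduh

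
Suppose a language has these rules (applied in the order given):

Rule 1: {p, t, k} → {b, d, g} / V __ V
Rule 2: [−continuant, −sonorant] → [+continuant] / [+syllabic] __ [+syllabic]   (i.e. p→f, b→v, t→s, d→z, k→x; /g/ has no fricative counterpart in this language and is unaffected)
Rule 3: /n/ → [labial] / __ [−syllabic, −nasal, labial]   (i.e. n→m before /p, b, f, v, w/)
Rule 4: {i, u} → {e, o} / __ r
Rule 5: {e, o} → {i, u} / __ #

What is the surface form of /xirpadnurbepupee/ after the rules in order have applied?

Rule 1 (intervocalic voicing): /p/ is a voiceless stop between vowels /e/ and /u/, so it voices to [b]. /p/ is a voiceless stop between vowels /u/ and /e/, so it voices to [b]. /xirpadnurbepupee/ → xirpadnurbebubee.
Rule 2 (intervocalic spirantization): /b/ is a stop between vowels /e/ and /u/, so it spirantizes to the fricative [v]. /b/ is a stop between vowels /u/ and /e/, so it spirantizes to the fricative [v]. /xirpadnurbebubee/ → xirpadnurbevuvee.
Rule 3 (nasal place assimilation): no segment meets the environment; /xirpadnurbevuvee/ is unchanged.
Rule 4 (pre-rhotic lowering): /i/ is a high vowel immediately before /r/, so it lowers to [e]. /u/ is a high vowel immediately before /r/, so it lowers to [o]. /xirpadnurbevuvee/ → xerpadnorbevuvee.
Rule 5 (final vowel raising): /e/ is a mid vowel in word-final position, so it raises to [i]. /xerpadnorbevuvee/ → xerpadnorbevuvei.

xerpadnorbevuvei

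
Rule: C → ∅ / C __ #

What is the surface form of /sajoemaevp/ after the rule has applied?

/p/ is the second consonant of a word-final cluster /vp/, so it deletes.
The other instances of /s/, /j/, /m/, /v/ do not occur in the required environment and remain unchanged.
Surface form: [sajoemaev].

sajoemaev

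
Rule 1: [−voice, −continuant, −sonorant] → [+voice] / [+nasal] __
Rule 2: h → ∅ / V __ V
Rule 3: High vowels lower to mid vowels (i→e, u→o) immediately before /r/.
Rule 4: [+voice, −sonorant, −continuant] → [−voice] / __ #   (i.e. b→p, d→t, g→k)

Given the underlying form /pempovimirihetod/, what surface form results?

Rule 1 (post-nasal voicing): /p/ is a voiceless stop immediately after the nasal /m/, so it voices to [b]. /pempovimirihetod/ → pembovimirihetod.
Rule 2 (intervocalic h-deletion): /h/ occurs between vowels /i/ and /e/, so it deletes. /pembovimirihetod/ → pembovimirietod.
Rule 3 (pre-rhotic lowering): /i/ is a high vowel immediately before /r/, so it lowers to [e]. /pembovimirietod/ → pembovimerietod.
Rule 4 (final devoicing): /d/ is a voiced stop in word-final position, so it devoices to [t]. /pembovimerietod/ → pembovimerietot.

pembovimerietot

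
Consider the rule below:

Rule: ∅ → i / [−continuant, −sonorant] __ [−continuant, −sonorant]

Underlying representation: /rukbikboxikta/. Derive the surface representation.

rukibikiboxikita

/k/ and /b/ form a stop–stop cluster, so [i] is inserted between them.
/k/ and /b/ form a stop–stop cluster, so [i] is inserted between them.
/k/ and /t/ form a stop–stop cluster, so [i] is inserted between them.
Surface form: [rukibikiboxikita].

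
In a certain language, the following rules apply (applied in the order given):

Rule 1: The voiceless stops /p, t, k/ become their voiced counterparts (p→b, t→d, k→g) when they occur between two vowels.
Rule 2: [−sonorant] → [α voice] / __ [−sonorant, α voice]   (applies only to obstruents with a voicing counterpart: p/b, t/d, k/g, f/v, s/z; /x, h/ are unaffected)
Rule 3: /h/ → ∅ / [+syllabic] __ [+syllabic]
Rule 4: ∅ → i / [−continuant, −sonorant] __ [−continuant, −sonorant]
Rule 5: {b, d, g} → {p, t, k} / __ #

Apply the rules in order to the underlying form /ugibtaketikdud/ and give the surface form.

Rule 1 (intervocalic voicing): /k/ is a voiceless stop between vowels /a/ and /e/, so it voices to [g]. /t/ is a voiceless stop between vowels /e/ and /i/, so it voices to [d]. /ugibtaketikdud/ → ugibtagedikdud.
Rule 2 (regressive voicing assimilation): /b/ precedes the voiceless obstruent /t/, so it devoices to [p] by assimilation. /k/ precedes the voiced obstruent /d/, so it voices to [g] by assimilation. /ugibtagedikdud/ → ugiptagedigdud.
Rule 3 (intervocalic h-deletion): no segment meets the environment; /ugiptagedigdud/ is unchanged.
Rule 4 (stop-cluster i-epenthesis): /p/ and /t/ form a stop–stop cluster, so [i] is inserted between them. /g/ and /d/ form a stop–stop cluster, so [i] is inserted between them. /ugiptagedigdud/ → ugipitagedigidud.
Rule 5 (final devoicing): /d/ is a voiced stop in word-final position, so it devoices to [t]. /ugipitagedigidud/ → ugipitagedigidut.

ugipitagedigidut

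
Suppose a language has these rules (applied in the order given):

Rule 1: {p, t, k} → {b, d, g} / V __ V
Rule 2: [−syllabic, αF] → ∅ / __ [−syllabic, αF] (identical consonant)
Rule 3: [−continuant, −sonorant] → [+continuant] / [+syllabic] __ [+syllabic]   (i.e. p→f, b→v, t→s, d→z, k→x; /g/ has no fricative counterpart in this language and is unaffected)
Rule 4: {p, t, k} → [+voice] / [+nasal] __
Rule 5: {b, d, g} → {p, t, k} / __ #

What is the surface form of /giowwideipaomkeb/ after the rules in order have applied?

Rule 1 (intervocalic voicing): /p/ is a voiceless stop between vowels /i/ and /a/, so it voices to [b]. /giowwideipaomkeb/ → giowwideibaomkeb.
Rule 2 (degemination): /ww/ is a geminate; the first /w/ deletes. /giowwideibaomkeb/ → giowideibaomkeb.
Rule 3 (intervocalic spirantization): /d/ is a stop between vowels /i/ and /e/, so it spirantizes to the fricative [z]. /b/ is a stop between vowels /i/ and /a/, so it spirantizes to the fricative [v]. /giowideibaomkeb/ → giowizeivaomkeb.
Rule 4 (post-nasal voicing): /k/ is a voiceless stop immediately after the nasal /m/, so it voices to [g]. /giowizeivaomkeb/ → giowizeivaomgeb.
Rule 5 (final devoicing): /b/ is a voiced stop in word-final position, so it devoices to [p]. /giowizeivaomgeb/ → giowizeivaomgep.

giowizeivaomgep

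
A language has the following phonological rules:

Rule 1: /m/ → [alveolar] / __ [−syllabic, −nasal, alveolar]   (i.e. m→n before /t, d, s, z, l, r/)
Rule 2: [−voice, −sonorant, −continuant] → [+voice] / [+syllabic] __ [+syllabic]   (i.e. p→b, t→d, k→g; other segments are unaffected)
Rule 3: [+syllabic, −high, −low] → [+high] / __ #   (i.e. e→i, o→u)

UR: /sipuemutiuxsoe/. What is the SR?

Rule 1 (nasal place assimilation): no segment meets the environment; /sipuemutiuxsoe/ is unchanged.
Rule 2 (intervocalic voicing): /p/ is a voiceless stop between vowels /i/ and /u/, so it voices to [b]. /t/ is a voiceless stop between vowels /u/ and /i/, so it voices to [d]. /sipuemutiuxsoe/ → sibuemudiuxsoe.
Rule 3 (final vowel raising): /e/ is a mid vowel in word-final position, so it raises to [i]. /sibuemudiuxsoe/ → sibuemudiuxsoi.

sibuemudiuxsoi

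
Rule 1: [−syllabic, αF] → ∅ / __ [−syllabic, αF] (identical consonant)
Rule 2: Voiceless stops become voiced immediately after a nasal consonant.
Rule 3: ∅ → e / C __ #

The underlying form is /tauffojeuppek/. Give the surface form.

Rule 1 (degemination): /ff/ is a geminate; the first /f/ deletes. /pp/ is a geminate; the first /p/ deletes. /tauffojeuppek/ → taufojeupek.
Rule 2 (post-nasal voicing): no segment meets the environment; /taufojeupek/ is unchanged.
Rule 3 (final e-epenthesis): the form ends in the consonant /k/, so [e] is inserted word-finally. /taufojeupek/ → taufojeupeke.

taufojeupeke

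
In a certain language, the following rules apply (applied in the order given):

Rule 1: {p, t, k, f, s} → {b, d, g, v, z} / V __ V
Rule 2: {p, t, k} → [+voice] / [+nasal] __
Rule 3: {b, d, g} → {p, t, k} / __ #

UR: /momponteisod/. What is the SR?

Rule 1 (intervocalic voicing): /s/ is a voiceless obstruent between vowels /i/ and /o/, so it voices to [z]. /momponteisod/ → momponteizod.
Rule 2 (post-nasal voicing): /p/ is a voiceless stop immediately after the nasal /m/, so it voices to [b]. /t/ is a voiceless stop immediately after the nasal /n/, so it voices to [d]. /momponteizod/ → mombondeizod.
Rule 3 (final devoicing): /d/ is a voiced stop in word-final position, so it devoices to [t]. /mombondeizod/ → mombondeizot.

mombondeizot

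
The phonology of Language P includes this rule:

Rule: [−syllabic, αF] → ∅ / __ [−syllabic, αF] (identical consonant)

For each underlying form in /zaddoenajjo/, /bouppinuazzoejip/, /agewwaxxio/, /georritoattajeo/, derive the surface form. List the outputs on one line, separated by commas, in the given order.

zadoenajo, boupinuazoejip, agewaxio, georitoatajeo

/zaddoenajjo/: /dd/ is a geminate; the first /d/ deletes. /jj/ is a geminate; the first /j/ deletes. → [zadoenajo].
/bouppinuazzoejip/: /pp/ is a geminate; the first /p/ deletes. /zz/ is a geminate; the first /z/ deletes. → [boupinuazoejip].
/agewwaxxio/: /ww/ is a geminate; the first /w/ deletes. /xx/ is a geminate; the first /x/ deletes. → [agewaxio].
/georritoattajeo/: /rr/ is a geminate; the first /r/ deletes. /tt/ is a geminate; the first /t/ deletes. → [georitoatajeo].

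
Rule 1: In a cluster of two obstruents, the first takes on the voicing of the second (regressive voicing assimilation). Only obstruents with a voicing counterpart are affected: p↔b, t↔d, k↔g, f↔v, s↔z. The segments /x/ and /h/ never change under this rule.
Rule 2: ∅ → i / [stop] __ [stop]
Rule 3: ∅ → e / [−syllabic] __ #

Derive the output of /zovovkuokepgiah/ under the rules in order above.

zovofkuokebigiahe

Rule 1 (regressive voicing assimilation): /v/ precedes the voiceless obstruent /k/, so it devoices to [f] by assimilation. /p/ precedes the voiced obstruent /g/, so it voices to [b] by assimilation. /zovovkuokepgiah/ → zovofkuokebgiah.
Rule 2 (stop-cluster i-epenthesis): /b/ and /g/ form a stop–stop cluster, so [i] is inserted between them. /zovofkuokebgiah/ → zovofkuokebigiah.
Rule 3 (final e-epenthesis): the form ends in the consonant /h/, so [e] is inserted word-finally. /zovofkuokebigiah/ → zovofkuokebigiahe.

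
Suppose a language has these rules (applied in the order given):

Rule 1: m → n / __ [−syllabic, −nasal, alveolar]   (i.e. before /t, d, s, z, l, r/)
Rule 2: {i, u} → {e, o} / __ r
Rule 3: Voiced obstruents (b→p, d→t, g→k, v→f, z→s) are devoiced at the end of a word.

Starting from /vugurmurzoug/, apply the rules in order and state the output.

Rule 1 (nasal place assimilation): no segment meets the environment; /vugurmurzoug/ is unchanged.
Rule 2 (pre-rhotic lowering): /u/ is a high vowel immediately before /r/, so it lowers to [o]. /u/ is a high vowel immediately before /r/, so it lowers to [o]. /vugurmurzoug/ → vugormorzoug.
Rule 3 (final devoicing): /g/ is a voiced obstruent in word-final position, so it devoices to [k]. /vugormorzoug/ → vugormorzouk.

vugormorzouk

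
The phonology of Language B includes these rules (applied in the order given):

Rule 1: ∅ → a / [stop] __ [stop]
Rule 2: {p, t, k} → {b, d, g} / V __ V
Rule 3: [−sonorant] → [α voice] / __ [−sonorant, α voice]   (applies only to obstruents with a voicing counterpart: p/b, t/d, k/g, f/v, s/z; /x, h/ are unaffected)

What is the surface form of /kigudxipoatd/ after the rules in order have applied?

Rule 1 (stop-cluster a-epenthesis): /t/ and /d/ form a stop–stop cluster, so [a] is inserted between them. /kigudxipoatd/ → kigudxipoatad.
Rule 2 (intervocalic voicing): /p/ is a voiceless stop between vowels /i/ and /o/, so it voices to [b]. /t/ is a voiceless stop between vowels /a/ and /a/, so it voices to [d]. /kigudxipoatad/ → kigudxiboadad.
Rule 3 (regressive voicing assimilation): /d/ precedes the voiceless obstruent /x/, so it devoices to [t] by assimilation. /kigudxiboadad/ → kigutxiboadad.

kigutxiboadad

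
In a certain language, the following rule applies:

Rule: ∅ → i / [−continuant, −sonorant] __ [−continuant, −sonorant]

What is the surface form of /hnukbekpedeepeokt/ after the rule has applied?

/k/ and /b/ form a stop–stop cluster, so [i] is inserted between them.
/k/ and /p/ form a stop–stop cluster, so [i] is inserted between them.
/k/ and /t/ form a stop–stop cluster, so [i] is inserted between them.
Surface form: [hnukibekipedeepeokit].

hnukibekipedeepeokit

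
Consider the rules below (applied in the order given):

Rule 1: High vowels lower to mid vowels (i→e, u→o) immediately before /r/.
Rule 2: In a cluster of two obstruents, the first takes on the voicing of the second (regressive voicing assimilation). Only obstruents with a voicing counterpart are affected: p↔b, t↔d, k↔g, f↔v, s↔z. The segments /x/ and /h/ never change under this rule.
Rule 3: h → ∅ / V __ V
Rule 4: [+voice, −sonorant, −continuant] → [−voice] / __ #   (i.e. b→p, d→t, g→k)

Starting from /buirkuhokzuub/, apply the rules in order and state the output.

Rule 1 (pre-rhotic lowering): /i/ is a high vowel immediately before /r/, so it lowers to [e]. /buirkuhokzuub/ → buerkuhokzuub.
Rule 2 (regressive voicing assimilation): /k/ precedes the voiced obstruent /z/, so it voices to [g] by assimilation. /buerkuhokzuub/ → buerkuhogzuub.
Rule 3 (intervocalic h-deletion): /h/ occurs between vowels /u/ and /o/, so it deletes. /buerkuhogzuub/ → buerkuogzuub.
Rule 4 (final devoicing): /b/ is a voiced stop in word-final position, so it devoices to [p]. /buerkuogzuub/ → buerkuogzuup.

buerkuogzuup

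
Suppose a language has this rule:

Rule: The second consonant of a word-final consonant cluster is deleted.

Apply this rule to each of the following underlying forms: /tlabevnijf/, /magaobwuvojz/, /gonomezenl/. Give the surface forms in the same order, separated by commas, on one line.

tlabevnij, magaobwuvoj, gonomezen

/tlabevnijf/: /f/ is the second consonant of a word-final cluster /jf/, so it deletes. → [tlabevnij].
/magaobwuvojz/: /z/ is the second consonant of a word-final cluster /jz/, so it deletes. → [magaobwuvoj].
/gonomezenl/: /l/ is the second consonant of a word-final cluster /nl/, so it deletes. → [gonomezen].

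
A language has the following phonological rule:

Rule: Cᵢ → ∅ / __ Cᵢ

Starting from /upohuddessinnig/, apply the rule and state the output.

/dd/ is a geminate; the first /d/ deletes.
/ss/ is a geminate; the first /s/ deletes.
/nn/ is a geminate; the first /n/ deletes.
The other instances of /p/, /h/, /d/, /s/, /n/, /g/ do not occur in the required environment and remain unchanged.
Surface form: [upohudesinig].

upohudesinig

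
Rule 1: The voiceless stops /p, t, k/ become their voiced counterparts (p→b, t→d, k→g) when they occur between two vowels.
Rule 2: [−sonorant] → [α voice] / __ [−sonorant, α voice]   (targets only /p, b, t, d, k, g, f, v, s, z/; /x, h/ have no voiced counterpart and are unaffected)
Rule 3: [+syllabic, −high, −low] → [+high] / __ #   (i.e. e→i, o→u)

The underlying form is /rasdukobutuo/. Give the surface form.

Rule 1 (intervocalic voicing): /k/ is a voiceless stop between vowels /u/ and /o/, so it voices to [g]. /t/ is a voiceless stop between vowels /u/ and /u/, so it voices to [d]. /rasdukobutuo/ → rasdugobuduo.
Rule 2 (regressive voicing assimilation): /s/ precedes the voiced obstruent /d/, so it voices to [z] by assimilation. /rasdugobuduo/ → razdugobuduo.
Rule 3 (final vowel raising): /o/ is a mid vowel in word-final position, so it raises to [u]. /razdugobuduo/ → razdugobuduu.

razdugobuduu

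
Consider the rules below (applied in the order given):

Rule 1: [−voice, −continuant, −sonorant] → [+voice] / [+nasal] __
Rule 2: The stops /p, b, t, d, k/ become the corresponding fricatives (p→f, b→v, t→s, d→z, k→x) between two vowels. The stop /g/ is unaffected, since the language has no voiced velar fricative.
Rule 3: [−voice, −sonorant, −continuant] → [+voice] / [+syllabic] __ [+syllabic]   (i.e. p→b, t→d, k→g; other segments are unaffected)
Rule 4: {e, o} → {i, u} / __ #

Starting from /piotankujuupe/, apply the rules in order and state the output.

piosangujuufi

Rule 1 (post-nasal voicing): /k/ is a voiceless stop immediately after the nasal /n/, so it voices to [g]. /piotankujuupe/ → piotangujuupe.
Rule 2 (intervocalic spirantization): /t/ is a stop between vowels /o/ and /a/, so it spirantizes to the fricative [s]. /p/ is a stop between vowels /u/ and /e/, so it spirantizes to the fricative [f]. /piotangujuupe/ → piosangujuufe.
Rule 3 (intervocalic voicing): no segment meets the environment; /piosangujuufe/ is unchanged.
Rule 4 (final vowel raising): /e/ is a mid vowel in word-final position, so it raises to [i]. /piosangujuufe/ → piosangujuufi.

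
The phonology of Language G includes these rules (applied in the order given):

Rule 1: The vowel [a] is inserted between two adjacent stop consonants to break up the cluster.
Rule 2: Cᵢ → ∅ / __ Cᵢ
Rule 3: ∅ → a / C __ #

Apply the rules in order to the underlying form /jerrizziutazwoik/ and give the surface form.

jeriziutazwoika

Rule 1 (stop-cluster a-epenthesis): no segment meets the environment; /jerrizziutazwoik/ is unchanged.
Rule 2 (degemination): /rr/ is a geminate; the first /r/ deletes. /zz/ is a geminate; the first /z/ deletes. /jerrizziutazwoik/ → jeriziutazwoik.
Rule 3 (final a-epenthesis): the form ends in the consonant /k/, so [a] is inserted word-finally. /jeriziutazwoik/ → jeriziutazwoika.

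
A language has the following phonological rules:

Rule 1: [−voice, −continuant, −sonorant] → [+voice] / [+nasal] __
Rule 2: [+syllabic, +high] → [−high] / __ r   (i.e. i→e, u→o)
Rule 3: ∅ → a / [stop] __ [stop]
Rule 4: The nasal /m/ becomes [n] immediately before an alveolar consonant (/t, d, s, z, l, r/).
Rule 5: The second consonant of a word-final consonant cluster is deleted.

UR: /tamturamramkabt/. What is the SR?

Rule 1 (post-nasal voicing): /t/ is a voiceless stop immediately after the nasal /m/, so it voices to [d]. /k/ is a voiceless stop immediately after the nasal /m/, so it voices to [g]. /tamturamramkabt/ → tamduramramgabt.
Rule 2 (pre-rhotic lowering): /u/ is a high vowel immediately before /r/, so it lowers to [o]. /tamduramramgabt/ → tamdoramramgabt.
Rule 3 (stop-cluster a-epenthesis): /b/ and /t/ form a stop–stop cluster, so [a] is inserted between them. /tamdoramramgabt/ → tamdoramramgabat.
Rule 4 (nasal place assimilation): /m/ precedes the alveolar consonant /d/, so it assimilates in place to [n]. /m/ precedes the alveolar consonant /r/, so it assimilates in place to [n]. /tamdoramramgabat/ → tandoranramgabat.
Rule 5 (final cluster simplification): no segment meets the environment; /tandoranramgabat/ is unchanged.

tandoranramgabat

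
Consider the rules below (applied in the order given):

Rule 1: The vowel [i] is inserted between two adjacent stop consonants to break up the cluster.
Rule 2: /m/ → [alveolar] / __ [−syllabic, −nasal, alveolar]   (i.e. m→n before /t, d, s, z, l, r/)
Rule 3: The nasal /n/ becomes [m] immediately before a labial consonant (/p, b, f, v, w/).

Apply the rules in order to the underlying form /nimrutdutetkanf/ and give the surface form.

Rule 1 (stop-cluster i-epenthesis): /t/ and /d/ form a stop–stop cluster, so [i] is inserted between them. /t/ and /k/ form a stop–stop cluster, so [i] is inserted between them. /nimrutdutetkanf/ → nimrutidutetikanf.
Rule 2 (nasal place assimilation): /m/ precedes the alveolar consonant /r/, so it assimilates in place to [n]. /nimrutidutetikanf/ → ninrutidutetikanf.
Rule 3 (nasal place assimilation): /n/ precedes the labial consonant /f/, so it assimilates in place to [m]. /ninrutidutetikanf/ → ninrutidutetikamf.

ninrutidutetikamf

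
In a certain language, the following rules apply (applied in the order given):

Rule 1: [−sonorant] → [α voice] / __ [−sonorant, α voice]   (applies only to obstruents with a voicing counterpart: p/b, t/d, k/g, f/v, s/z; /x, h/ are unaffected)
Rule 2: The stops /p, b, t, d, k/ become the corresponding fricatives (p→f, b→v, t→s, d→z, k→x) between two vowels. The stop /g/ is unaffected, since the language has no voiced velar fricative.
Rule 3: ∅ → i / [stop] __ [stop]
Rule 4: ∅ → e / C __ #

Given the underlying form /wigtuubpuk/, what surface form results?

Rule 1 (regressive voicing assimilation): /g/ precedes the voiceless obstruent /t/, so it devoices to [k] by assimilation. /b/ precedes the voiceless obstruent /p/, so it devoices to [p] by assimilation. /wigtuubpuk/ → wiktuuppuk.
Rule 2 (intervocalic spirantization): no segment meets the environment; /wiktuuppuk/ is unchanged.
Rule 3 (stop-cluster i-epenthesis): /k/ and /t/ form a stop–stop cluster, so [i] is inserted between them. /p/ and /p/ form a stop–stop cluster, so [i] is inserted between them. /wiktuuppuk/ → wikituupipuk.
Rule 4 (final e-epenthesis): the form ends in the consonant /k/, so [e] is inserted word-finally. /wikituupipuk/ → wikituupipuke.

wikituupipuke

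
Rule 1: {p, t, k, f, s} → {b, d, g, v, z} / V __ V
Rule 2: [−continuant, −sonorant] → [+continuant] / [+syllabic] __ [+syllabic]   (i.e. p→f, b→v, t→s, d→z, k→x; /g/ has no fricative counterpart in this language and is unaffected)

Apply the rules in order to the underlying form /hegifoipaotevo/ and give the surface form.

Rule 1 (intervocalic voicing): /f/ is a voiceless obstruent between vowels /i/ and /o/, so it voices to [v]. /p/ is a voiceless obstruent between vowels /i/ and /a/, so it voices to [b]. /t/ is a voiceless obstruent between vowels /o/ and /e/, so it voices to [d]. /hegifoipaotevo/ → hegivoibaodevo.
Rule 2 (intervocalic spirantization): /b/ is a stop between vowels /i/ and /a/, so it spirantizes to the fricative [v]. /d/ is a stop between vowels /o/ and /e/, so it spirantizes to the fricative [z]. /hegivoibaodevo/ → hegivoivaozevo.

hegivoivaozevo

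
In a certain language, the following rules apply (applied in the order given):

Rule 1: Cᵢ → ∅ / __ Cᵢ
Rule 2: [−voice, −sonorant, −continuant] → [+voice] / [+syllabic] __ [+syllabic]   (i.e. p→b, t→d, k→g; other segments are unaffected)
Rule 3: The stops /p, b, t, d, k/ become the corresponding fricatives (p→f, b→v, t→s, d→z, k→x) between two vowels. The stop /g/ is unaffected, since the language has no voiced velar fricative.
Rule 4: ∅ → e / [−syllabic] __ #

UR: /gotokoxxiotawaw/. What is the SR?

gozogoxiozawawe

Rule 1 (degemination): /xx/ is a geminate; the first /x/ deletes. /gotokoxxiotawaw/ → gotokoxiotawaw.
Rule 2 (intervocalic voicing): /t/ is a voiceless stop between vowels /o/ and /o/, so it voices to [d]. /k/ is a voiceless stop between vowels /o/ and /o/, so it voices to [g]. /t/ is a voiceless stop between vowels /o/ and /a/, so it voices to [d]. /gotokoxiotawaw/ → godogoxiodawaw.
Rule 3 (intervocalic spirantization): /d/ is a stop between vowels /o/ and /o/, so it spirantizes to the fricative [z]. /d/ is a stop between vowels /o/ and /a/, so it spirantizes to the fricative [z]. /godogoxiodawaw/ → gozogoxiozawaw.
Rule 4 (final e-epenthesis): the form ends in the consonant /w/, so [e] is inserted word-finally. /gozogoxiozawaw/ → gozogoxiozawawe.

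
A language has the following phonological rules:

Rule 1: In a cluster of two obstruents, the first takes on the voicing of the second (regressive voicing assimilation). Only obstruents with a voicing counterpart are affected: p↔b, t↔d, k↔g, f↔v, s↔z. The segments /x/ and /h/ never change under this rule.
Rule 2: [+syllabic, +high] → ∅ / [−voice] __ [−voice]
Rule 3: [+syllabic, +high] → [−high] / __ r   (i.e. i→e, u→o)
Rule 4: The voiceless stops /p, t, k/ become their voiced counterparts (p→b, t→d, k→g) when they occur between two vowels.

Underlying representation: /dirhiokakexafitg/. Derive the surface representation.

Rule 1 (regressive voicing assimilation): /t/ precedes the voiced obstruent /g/, so it voices to [d] by assimilation. /dirhiokakexafitg/ → dirhiokakexafidg.
Rule 2 (high vowel syncope): no segment meets the environment; /dirhiokakexafidg/ is unchanged.
Rule 3 (pre-rhotic lowering): /i/ is a high vowel immediately before /r/, so it lowers to [e]. /dirhiokakexafidg/ → derhiokakexafidg.
Rule 4 (intervocalic voicing): /k/ is a voiceless stop between vowels /o/ and /a/, so it voices to [g]. /k/ is a voiceless stop between vowels /a/ and /e/, so it voices to [g]. /derhiokakexafidg/ → derhiogagexafidg.

derhiogagexafidg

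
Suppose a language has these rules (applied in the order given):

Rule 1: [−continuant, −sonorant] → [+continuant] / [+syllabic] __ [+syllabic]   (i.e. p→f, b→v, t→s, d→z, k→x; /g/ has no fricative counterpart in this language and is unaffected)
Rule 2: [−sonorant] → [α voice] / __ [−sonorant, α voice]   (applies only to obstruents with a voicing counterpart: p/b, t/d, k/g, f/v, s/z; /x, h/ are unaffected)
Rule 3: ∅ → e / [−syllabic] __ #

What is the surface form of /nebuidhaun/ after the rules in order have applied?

nevuithaune

Rule 1 (intervocalic spirantization): /b/ is a stop between vowels /e/ and /u/, so it spirantizes to the fricative [v]. /nebuidhaun/ → nevuidhaun.
Rule 2 (regressive voicing assimilation): /d/ precedes the voiceless obstruent /h/, so it devoices to [t] by assimilation. /nevuidhaun/ → nevuithaun.
Rule 3 (final e-epenthesis): the form ends in the consonant /n/, so [e] is inserted word-finally. /nevuithaun/ → nevuithaune.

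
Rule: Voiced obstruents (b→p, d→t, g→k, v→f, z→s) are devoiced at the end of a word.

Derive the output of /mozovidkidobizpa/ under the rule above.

mozovidkidobizpa

No segment of /mozovidkidobizpa/ meets the structural description of the rule, so the form surfaces unchanged.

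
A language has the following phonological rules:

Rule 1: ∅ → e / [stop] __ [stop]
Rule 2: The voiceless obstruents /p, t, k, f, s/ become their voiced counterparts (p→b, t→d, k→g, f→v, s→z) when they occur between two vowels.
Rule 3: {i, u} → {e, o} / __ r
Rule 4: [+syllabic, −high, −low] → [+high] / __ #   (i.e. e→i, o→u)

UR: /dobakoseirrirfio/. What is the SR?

Rule 1 (stop-cluster e-epenthesis): no segment meets the environment; /dobakoseirrirfio/ is unchanged.
Rule 2 (intervocalic voicing): /k/ is a voiceless obstruent between vowels /a/ and /o/, so it voices to [g]. /s/ is a voiceless obstruent between vowels /o/ and /e/, so it voices to [z]. /dobakoseirrirfio/ → dobagozeirrirfio.
Rule 3 (pre-rhotic lowering): /i/ is a high vowel immediately before /r/, so it lowers to [e]. /i/ is a high vowel immediately before /r/, so it lowers to [e]. /dobagozeirrirfio/ → dobagozeerrerfio.
Rule 4 (final vowel raising): /o/ is a mid vowel in word-final position, so it raises to [u]. /dobagozeerrerfio/ → dobagozeerrerfiu.

dobagozeerrerfiu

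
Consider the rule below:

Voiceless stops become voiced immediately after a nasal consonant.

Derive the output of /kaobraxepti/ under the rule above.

No segment of /kaobraxepti/ meets the structural description of the rule, so the form surfaces unchanged.

kaobraxepti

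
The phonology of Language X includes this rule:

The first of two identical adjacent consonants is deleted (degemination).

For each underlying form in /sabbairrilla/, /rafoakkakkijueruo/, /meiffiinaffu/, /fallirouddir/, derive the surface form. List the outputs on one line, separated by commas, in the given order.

/sabbairrilla/: /bb/ is a geminate; the first /b/ deletes. /rr/ is a geminate; the first /r/ deletes. /ll/ is a geminate; the first /l/ deletes. → [sabairila].
/rafoakkakkijueruo/: /kk/ is a geminate; the first /k/ deletes. /kk/ is a geminate; the first /k/ deletes. → [rafoakakijueruo].
/meiffiinaffu/: /ff/ is a geminate; the first /f/ deletes. /ff/ is a geminate; the first /f/ deletes. → [meifiinafu].
/fallirouddir/: /ll/ is a geminate; the first /l/ deletes. /dd/ is a geminate; the first /d/ deletes. → [faliroudir].

sabairila, rafoakakijueruo, meifiinafu, faliroudir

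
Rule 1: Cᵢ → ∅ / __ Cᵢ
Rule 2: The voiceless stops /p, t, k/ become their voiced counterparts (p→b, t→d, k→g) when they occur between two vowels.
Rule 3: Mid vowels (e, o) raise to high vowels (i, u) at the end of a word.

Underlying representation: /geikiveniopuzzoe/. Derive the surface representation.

geigiveniobuzoi

Rule 1 (degemination): /zz/ is a geminate; the first /z/ deletes. /geikiveniopuzzoe/ → geikiveniopuzoe.
Rule 2 (intervocalic voicing): /k/ is a voiceless stop between vowels /i/ and /i/, so it voices to [g]. /p/ is a voiceless stop between vowels /o/ and /u/, so it voices to [b]. /geikiveniopuzoe/ → geigiveniobuzoe.
Rule 3 (final vowel raising): /e/ is a mid vowel in word-final position, so it raises to [i]. /geigiveniobuzoe/ → geigiveniobuzoi.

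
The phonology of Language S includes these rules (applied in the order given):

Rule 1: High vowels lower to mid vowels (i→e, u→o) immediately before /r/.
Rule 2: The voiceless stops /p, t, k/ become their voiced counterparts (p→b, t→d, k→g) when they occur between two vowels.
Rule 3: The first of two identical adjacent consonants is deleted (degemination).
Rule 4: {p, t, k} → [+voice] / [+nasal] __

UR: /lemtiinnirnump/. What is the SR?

lemdiinernumb

Rule 1 (pre-rhotic lowering): /i/ is a high vowel immediately before /r/, so it lowers to [e]. /lemtiinnirnump/ → lemtiinnernump.
Rule 2 (intervocalic voicing): no segment meets the environment; /lemtiinnernump/ is unchanged.
Rule 3 (degemination): /nn/ is a geminate; the first /n/ deletes. /lemtiinnernump/ → lemtiinernump.
Rule 4 (post-nasal voicing): /t/ is a voiceless stop immediately after the nasal /m/, so it voices to [d]. /p/ is a voiceless stop immediately after the nasal /m/, so it voices to [b]. /lemtiinernump/ → lemdiinernumb.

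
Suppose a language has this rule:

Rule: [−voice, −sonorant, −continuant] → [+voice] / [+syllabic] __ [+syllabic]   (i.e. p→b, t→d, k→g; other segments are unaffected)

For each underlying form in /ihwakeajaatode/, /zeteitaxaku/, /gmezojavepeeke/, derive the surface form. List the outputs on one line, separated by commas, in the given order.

/ihwakeajaatode/: /k/ is a voiceless stop between vowels /a/ and /e/, so it voices to [g]. /t/ is a voiceless stop between vowels /a/ and /o/, so it voices to [d]. → [ihwageajaadode].
/zeteitaxaku/: /t/ is a voiceless stop between vowels /e/ and /e/, so it voices to [d]. /t/ is a voiceless stop between vowels /i/ and /a/, so it voices to [d]. /k/ is a voiceless stop between vowels /a/ and /u/, so it voices to [g]. → [zedeidaxagu].
/gmezojavepeeke/: /p/ is a voiceless stop between vowels /e/ and /e/, so it voices to [b]. /k/ is a voiceless stop between vowels /e/ and /e/, so it voices to [g]. → [gmezojavebeege].

ihwageajaadode, zedeidaxagu, gmezojavebeege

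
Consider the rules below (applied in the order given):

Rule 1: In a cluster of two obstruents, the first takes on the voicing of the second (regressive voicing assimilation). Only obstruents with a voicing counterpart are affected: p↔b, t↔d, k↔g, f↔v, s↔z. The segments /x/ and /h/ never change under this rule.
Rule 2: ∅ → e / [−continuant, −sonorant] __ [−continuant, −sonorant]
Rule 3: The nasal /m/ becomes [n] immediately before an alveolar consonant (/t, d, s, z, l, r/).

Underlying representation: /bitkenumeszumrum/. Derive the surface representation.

Rule 1 (regressive voicing assimilation): /s/ precedes the voiced obstruent /z/, so it voices to [z] by assimilation. /bitkenumeszumrum/ → bitkenumezzumrum.
Rule 2 (stop-cluster e-epenthesis): /t/ and /k/ form a stop–stop cluster, so [e] is inserted between them. /bitkenumezzumrum/ → bitekenumezzumrum.
Rule 3 (nasal place assimilation): /m/ precedes the alveolar consonant /r/, so it assimilates in place to [n]. /bitekenumezzumrum/ → bitekenumezzunrum.

bitekenumezzunrum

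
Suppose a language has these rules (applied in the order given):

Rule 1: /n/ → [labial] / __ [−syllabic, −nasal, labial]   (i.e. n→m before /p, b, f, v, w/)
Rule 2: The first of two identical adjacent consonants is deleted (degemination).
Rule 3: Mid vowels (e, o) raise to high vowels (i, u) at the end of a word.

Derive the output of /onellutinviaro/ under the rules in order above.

onelutimviaru

Rule 1 (nasal place assimilation): /n/ precedes the labial consonant /v/, so it assimilates in place to [m]. /onellutinviaro/ → onellutimviaro.
Rule 2 (degemination): /ll/ is a geminate; the first /l/ deletes. /onellutimviaro/ → onelutimviaro.
Rule 3 (final vowel raising): /o/ is a mid vowel in word-final position, so it raises to [u]. /onelutimviaro/ → onelutimviaru.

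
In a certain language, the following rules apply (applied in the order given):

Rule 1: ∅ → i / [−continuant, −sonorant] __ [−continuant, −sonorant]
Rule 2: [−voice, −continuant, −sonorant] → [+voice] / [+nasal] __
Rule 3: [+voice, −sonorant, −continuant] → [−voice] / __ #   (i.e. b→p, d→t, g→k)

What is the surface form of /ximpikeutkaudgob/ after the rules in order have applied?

Rule 1 (stop-cluster i-epenthesis): /t/ and /k/ form a stop–stop cluster, so [i] is inserted between them. /d/ and /g/ form a stop–stop cluster, so [i] is inserted between them. /ximpikeutkaudgob/ → ximpikeutikaudigob.
Rule 2 (post-nasal voicing): /p/ is a voiceless stop immediately after the nasal /m/, so it voices to [b]. /ximpikeutikaudigob/ → ximbikeutikaudigob.
Rule 3 (final devoicing): /b/ is a voiced stop in word-final position, so it devoices to [p]. /ximbikeutikaudigob/ → ximbikeutikaudigop.

ximbikeutikaudigop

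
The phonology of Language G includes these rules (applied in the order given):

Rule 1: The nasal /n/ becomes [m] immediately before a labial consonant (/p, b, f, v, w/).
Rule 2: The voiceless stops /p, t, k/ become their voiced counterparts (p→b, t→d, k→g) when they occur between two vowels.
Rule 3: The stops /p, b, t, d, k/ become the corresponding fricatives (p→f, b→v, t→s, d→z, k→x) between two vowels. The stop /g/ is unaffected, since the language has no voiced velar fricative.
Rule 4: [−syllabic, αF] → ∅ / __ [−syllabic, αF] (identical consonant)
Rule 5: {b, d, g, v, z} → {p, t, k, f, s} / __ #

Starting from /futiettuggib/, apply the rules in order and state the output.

fuzietugip

Rule 1 (nasal place assimilation): no segment meets the environment; /futiettuggib/ is unchanged.
Rule 2 (intervocalic voicing): /t/ is a voiceless stop between vowels /u/ and /i/, so it voices to [d]. /futiettuggib/ → fudiettuggib.
Rule 3 (intervocalic spirantization): /d/ is a stop between vowels /u/ and /i/, so it spirantizes to the fricative [z]. /fudiettuggib/ → fuziettuggib.
Rule 4 (degemination): /tt/ is a geminate; the first /t/ deletes. /gg/ is a geminate; the first /g/ deletes. /fuziettuggib/ → fuzietugib.
Rule 5 (final devoicing): /b/ is a voiced obstruent in word-final position, so it devoices to [p]. /fuzietugib/ → fuzietugip.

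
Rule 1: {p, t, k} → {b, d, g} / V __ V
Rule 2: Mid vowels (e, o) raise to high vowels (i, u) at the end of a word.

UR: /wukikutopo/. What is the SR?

wugigudobu

Rule 1 (intervocalic voicing): /k/ is a voiceless stop between vowels /u/ and /i/, so it voices to [g]. /k/ is a voiceless stop between vowels /i/ and /u/, so it voices to [g]. /t/ is a voiceless stop between vowels /u/ and /o/, so it voices to [d]. /p/ is a voiceless stop between vowels /o/ and /o/, so it voices to [b]. /wukikutopo/ → wugigudobo.
Rule 2 (final vowel raising): /o/ is a mid vowel in word-final position, so it raises to [u]. /wugigudobo/ → wugigudobu.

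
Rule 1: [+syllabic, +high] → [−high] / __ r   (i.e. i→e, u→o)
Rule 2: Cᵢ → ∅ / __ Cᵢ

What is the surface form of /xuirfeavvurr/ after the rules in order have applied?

xuerfeavor

Rule 1 (pre-rhotic lowering): /i/ is a high vowel immediately before /r/, so it lowers to [e]. /u/ is a high vowel immediately before /r/, so it lowers to [o]. /xuirfeavvurr/ → xuerfeavvorr.
Rule 2 (degemination): /vv/ is a geminate; the first /v/ deletes. /rr/ is a geminate; the first /r/ deletes. /xuerfeavvorr/ → xuerfeavor.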